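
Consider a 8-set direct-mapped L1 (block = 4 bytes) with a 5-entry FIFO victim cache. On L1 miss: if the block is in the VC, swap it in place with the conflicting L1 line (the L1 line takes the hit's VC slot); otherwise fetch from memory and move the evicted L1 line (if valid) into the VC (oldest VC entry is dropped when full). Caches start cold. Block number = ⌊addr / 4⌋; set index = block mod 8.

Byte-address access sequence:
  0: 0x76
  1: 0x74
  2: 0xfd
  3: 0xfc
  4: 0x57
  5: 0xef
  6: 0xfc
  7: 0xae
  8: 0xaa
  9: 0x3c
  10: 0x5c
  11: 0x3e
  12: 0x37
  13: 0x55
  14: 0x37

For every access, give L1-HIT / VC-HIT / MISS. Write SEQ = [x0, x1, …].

  [0] addr=0x76 blk=29 s=5: MISS | VC []
  [1] addr=0x74 blk=29 s=5: L1-HIT | VC []
  [2] addr=0xfd blk=63 s=7: MISS | VC []
  [3] addr=0xfc blk=63 s=7: L1-HIT | VC []
  [4] addr=0x57 blk=21 s=5: MISS | VC [29]
  [5] addr=0xef blk=59 s=3: MISS | VC [29]
  [6] addr=0xfc blk=63 s=7: L1-HIT | VC [29]
  [7] addr=0xae blk=43 s=3: MISS | VC [29, 59]
  [8] addr=0xaa blk=42 s=2: MISS | VC [29, 59]
  [9] addr=0x3c blk=15 s=7: MISS | VC [29, 59, 63]
  [10] addr=0x5c blk=23 s=7: MISS | VC [29, 59, 63, 15]
  [11] addr=0x3e blk=15 s=7: VC-HIT | VC [29, 59, 63, 23]
  [12] addr=0x37 blk=13 s=5: MISS | VC [29, 59, 63, 23, 21]
  [13] addr=0x55 blk=21 s=5: VC-HIT | VC [29, 59, 63, 23, 13]
  [14] addr=0x37 blk=13 s=5: VC-HIT | VC [29, 59, 63, 23, 21]

SEQ = [MISS, L1-HIT, MISS, L1-HIT, MISS, MISS, L1-HIT, MISS, MISS, MISS, MISS, VC-HIT, MISS, VC-HIT, VC-HIT]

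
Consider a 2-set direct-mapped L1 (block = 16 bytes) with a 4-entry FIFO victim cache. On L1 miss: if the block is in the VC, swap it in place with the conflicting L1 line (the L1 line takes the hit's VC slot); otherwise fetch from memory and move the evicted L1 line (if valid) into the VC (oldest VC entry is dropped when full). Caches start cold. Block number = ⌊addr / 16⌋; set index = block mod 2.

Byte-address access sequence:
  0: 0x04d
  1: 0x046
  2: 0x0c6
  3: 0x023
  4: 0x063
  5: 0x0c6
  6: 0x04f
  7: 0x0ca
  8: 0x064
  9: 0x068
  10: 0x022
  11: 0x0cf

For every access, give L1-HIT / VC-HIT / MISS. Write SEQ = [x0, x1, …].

#0 0x4d→b4/s0 MISS; vc=[]
#1 0x46→b4/s0 L1-HIT; vc=[]
#2 0xc6→b12/s0 MISS; vc=[4]
#3 0x23→b2/s0 MISS; vc=[4,12]
#4 0x63→b6/s0 MISS; vc=[4,12,2]
#5 0xc6→b12/s0 VC-HIT; vc=[4,6,2]
#6 0x4f→b4/s0 VC-HIT; vc=[12,6,2]
#7 0xca→b12/s0 VC-HIT; vc=[4,6,2]
#8 0x64→b6/s0 VC-HIT; vc=[4,12,2]
#9 0x68→b6/s0 L1-HIT; vc=[4,12,2]
#10 0x22→b2/s0 VC-HIT; vc=[4,12,6]
#11 0xcf→b12/s0 VC-HIT; vc=[4,2,6]

SEQ = [MISS, L1-HIT, MISS, MISS, MISS, VC-HIT, VC-HIT, VC-HIT, VC-HIT, L1-HIT, VC-HIT, VC-HIT]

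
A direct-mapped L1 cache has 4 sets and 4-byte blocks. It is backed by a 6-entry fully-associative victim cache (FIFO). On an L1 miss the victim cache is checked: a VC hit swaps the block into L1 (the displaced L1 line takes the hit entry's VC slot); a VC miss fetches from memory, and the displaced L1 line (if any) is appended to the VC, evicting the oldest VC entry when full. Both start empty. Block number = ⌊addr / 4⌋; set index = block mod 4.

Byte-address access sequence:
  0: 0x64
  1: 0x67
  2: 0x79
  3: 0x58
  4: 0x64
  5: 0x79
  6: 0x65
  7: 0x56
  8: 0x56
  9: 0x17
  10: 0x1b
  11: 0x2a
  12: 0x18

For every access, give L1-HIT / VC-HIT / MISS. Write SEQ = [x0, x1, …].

0: 0x64 (blk 25, set 1) → MISS  vc=[]
1: 0x67 (blk 25, set 1) → L1-HIT  vc=[]
2: 0x79 (blk 30, set 2) → MISS  vc=[]
3: 0x58 (blk 22, set 2) → MISS  vc=[30]
4: 0x64 (blk 25, set 1) → L1-HIT  vc=[30]
5: 0x79 (blk 30, set 2) → VC-HIT  vc=[22]
6: 0x65 (blk 25, set 1) → L1-HIT  vc=[22]
7: 0x56 (blk 21, set 1) → MISS  vc=[22, 25]
8: 0x56 (blk 21, set 1) → L1-HIT  vc=[22, 25]
9: 0x17 (blk 5, set 1) → MISS  vc=[22, 25, 21]
10: 0x1b (blk 6, set 2) → MISS  vc=[22, 25, 21, 30]
11: 0x2a (blk 10, set 2) → MISS  vc=[22, 25, 21, 30, 6]
12: 0x18 (blk 6, set 2) → VC-HIT  vc=[22, 25, 21, 30, 10]

SEQ = [MISS, L1-HIT, MISS, MISS, L1-HIT, VC-HIT, L1-HIT, MISS, L1-HIT, MISS, MISS, MISS, VC-HIT]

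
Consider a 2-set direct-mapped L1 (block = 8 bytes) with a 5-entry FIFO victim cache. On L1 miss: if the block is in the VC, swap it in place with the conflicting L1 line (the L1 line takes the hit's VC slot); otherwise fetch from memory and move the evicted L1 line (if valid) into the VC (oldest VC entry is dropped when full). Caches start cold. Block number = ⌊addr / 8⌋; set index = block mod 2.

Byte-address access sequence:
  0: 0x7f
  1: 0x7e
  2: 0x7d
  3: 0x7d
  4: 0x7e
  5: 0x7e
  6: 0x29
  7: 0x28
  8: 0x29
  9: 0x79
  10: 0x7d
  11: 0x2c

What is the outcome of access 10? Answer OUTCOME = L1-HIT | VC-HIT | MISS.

OUTCOME = L1-HIT

0: 0x7f (blk 15, set 1) → MISS  vc=[]
1: 0x7e (blk 15, set 1) → L1-HIT  vc=[]
2: 0x7d (blk 15, set 1) → L1-HIT  vc=[]
3: 0x7d (blk 15, set 1) → L1-HIT  vc=[]
4: 0x7e (blk 15, set 1) → L1-HIT  vc=[]
5: 0x7e (blk 15, set 1) → L1-HIT  vc=[]
6: 0x29 (blk 5, set 1) → MISS  vc=[15]
7: 0x28 (blk 5, set 1) → L1-HIT  vc=[15]
8: 0x29 (blk 5, set 1) → L1-HIT  vc=[15]
9: 0x79 (blk 15, set 1) → VC-HIT  vc=[5]
10: 0x7d (blk 15, set 1) → L1-HIT  vc=[5]
11: 0x2c (blk 5, set 1) → VC-HIT  vc=[15]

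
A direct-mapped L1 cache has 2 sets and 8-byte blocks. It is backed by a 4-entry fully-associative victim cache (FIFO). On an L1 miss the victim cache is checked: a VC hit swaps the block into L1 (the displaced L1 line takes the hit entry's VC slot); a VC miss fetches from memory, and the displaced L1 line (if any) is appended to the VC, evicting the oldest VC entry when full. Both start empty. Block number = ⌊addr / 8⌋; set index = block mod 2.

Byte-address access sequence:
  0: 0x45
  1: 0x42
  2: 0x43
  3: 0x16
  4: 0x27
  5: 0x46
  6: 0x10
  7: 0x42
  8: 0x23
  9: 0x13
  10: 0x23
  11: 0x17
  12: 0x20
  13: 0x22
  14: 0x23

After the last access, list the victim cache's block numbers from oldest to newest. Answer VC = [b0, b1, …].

VC = [8, 2]

  [0] addr=0x45 blk=8 s=0: MISS | VC []
  [1] addr=0x42 blk=8 s=0: L1-HIT | VC []
  [2] addr=0x43 blk=8 s=0: L1-HIT | VC []
  [3] addr=0x16 blk=2 s=0: MISS | VC [8]
  [4] addr=0x27 blk=4 s=0: MISS | VC [8, 2]
  [5] addr=0x46 blk=8 s=0: VC-HIT | VC [4, 2]
  [6] addr=0x10 blk=2 s=0: VC-HIT | VC [4, 8]
  [7] addr=0x42 blk=8 s=0: VC-HIT | VC [4, 2]
  [8] addr=0x23 blk=4 s=0: VC-HIT | VC [8, 2]
  [9] addr=0x13 blk=2 s=0: VC-HIT | VC [8, 4]
  [10] addr=0x23 blk=4 s=0: VC-HIT | VC [8, 2]
  [11] addr=0x17 blk=2 s=0: VC-HIT | VC [8, 4]
  [12] addr=0x20 blk=4 s=0: VC-HIT | VC [8, 2]
  [13] addr=0x22 blk=4 s=0: L1-HIT | VC [8, 2]
  [14] addr=0x23 blk=4 s=0: L1-HIT | VC [8, 2]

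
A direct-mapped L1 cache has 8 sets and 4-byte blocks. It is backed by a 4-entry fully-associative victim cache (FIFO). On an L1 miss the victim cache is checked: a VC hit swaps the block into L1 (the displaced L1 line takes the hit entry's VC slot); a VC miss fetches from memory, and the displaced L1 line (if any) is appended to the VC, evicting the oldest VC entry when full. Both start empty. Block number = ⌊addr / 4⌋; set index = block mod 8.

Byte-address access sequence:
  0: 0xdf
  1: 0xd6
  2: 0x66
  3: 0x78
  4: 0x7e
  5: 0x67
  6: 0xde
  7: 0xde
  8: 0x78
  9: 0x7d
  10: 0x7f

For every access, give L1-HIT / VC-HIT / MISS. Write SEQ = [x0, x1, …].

#0 0xdf→b55/s7 MISS; vc=[]
#1 0xd6→b53/s5 MISS; vc=[]
#2 0x66→b25/s1 MISS; vc=[]
#3 0x78→b30/s6 MISS; vc=[]
#4 0x7e→b31/s7 MISS; vc=[55]
#5 0x67→b25/s1 L1-HIT; vc=[55]
#6 0xde→b55/s7 VC-HIT; vc=[31]
#7 0xde→b55/s7 L1-HIT; vc=[31]
#8 0x78→b30/s6 L1-HIT; vc=[31]
#9 0x7d→b31/s7 VC-HIT; vc=[55]
#10 0x7f→b31/s7 L1-HIT; vc=[55]

SEQ = [MISS, MISS, MISS, MISS, MISS, L1-HIT, VC-HIT, L1-HIT, L1-HIT, VC-HIT, L1-HIT]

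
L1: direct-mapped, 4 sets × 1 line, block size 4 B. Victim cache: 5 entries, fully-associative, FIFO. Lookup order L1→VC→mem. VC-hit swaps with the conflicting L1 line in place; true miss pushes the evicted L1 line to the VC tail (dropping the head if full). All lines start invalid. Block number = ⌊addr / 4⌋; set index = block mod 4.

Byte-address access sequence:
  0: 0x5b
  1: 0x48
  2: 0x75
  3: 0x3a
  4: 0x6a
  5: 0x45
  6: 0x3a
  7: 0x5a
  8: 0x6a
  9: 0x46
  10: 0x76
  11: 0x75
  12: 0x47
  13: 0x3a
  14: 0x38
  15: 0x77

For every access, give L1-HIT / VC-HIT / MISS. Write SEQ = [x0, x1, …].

SEQ = [MISS, MISS, MISS, MISS, MISS, MISS, VC-HIT, VC-HIT, VC-HIT, L1-HIT, VC-HIT, L1-HIT, VC-HIT, VC-HIT, L1-HIT, VC-HIT]

#0 0x5b→b22/s2 MISS; vc=[]
#1 0x48→b18/s2 MISS; vc=[22]
#2 0x75→b29/s1 MISS; vc=[22]
#3 0x3a→b14/s2 MISS; vc=[22,18]
#4 0x6a→b26/s2 MISS; vc=[22,18,14]
#5 0x45→b17/s1 MISS; vc=[22,18,14,29]
#6 0x3a→b14/s2 VC-HIT; vc=[22,18,26,29]
#7 0x5a→b22/s2 VC-HIT; vc=[14,18,26,29]
#8 0x6a→b26/s2 VC-HIT; vc=[14,18,22,29]
#9 0x46→b17/s1 L1-HIT; vc=[14,18,22,29]
#10 0x76→b29/s1 VC-HIT; vc=[14,18,22,17]
#11 0x75→b29/s1 L1-HIT; vc=[14,18,22,17]
#12 0x47→b17/s1 VC-HIT; vc=[14,18,22,29]
#13 0x3a→b14/s2 VC-HIT; vc=[26,18,22,29]
#14 0x38→b14/s2 L1-HIT; vc=[26,18,22,29]
#15 0x77→b29/s1 VC-HIT; vc=[26,18,22,17]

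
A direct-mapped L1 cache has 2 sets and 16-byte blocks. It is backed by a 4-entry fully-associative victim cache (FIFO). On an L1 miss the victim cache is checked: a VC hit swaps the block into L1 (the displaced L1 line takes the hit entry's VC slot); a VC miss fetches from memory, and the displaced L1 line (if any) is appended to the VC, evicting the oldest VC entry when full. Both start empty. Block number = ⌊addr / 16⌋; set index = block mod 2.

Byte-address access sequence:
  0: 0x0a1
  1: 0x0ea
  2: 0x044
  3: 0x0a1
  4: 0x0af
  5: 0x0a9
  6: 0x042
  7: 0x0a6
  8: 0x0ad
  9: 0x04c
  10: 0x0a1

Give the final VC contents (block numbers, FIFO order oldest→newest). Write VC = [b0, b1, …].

0: 0xa1 (blk 10, set 0) → MISS  vc=[]
1: 0xea (blk 14, set 0) → MISS  vc=[10]
2: 0x44 (blk 4, set 0) → MISS  vc=[10, 14]
3: 0xa1 (blk 10, set 0) → VC-HIT  vc=[4, 14]
4: 0xaf (blk 10, set 0) → L1-HIT  vc=[4, 14]
5: 0xa9 (blk 10, set 0) → L1-HIT  vc=[4, 14]
6: 0x42 (blk 4, set 0) → VC-HIT  vc=[10, 14]
7: 0xa6 (blk 10, set 0) → VC-HIT  vc=[4, 14]
8: 0xad (blk 10, set 0) → L1-HIT  vc=[4, 14]
9: 0x4c (blk 4, set 0) → VC-HIT  vc=[10, 14]
10: 0xa1 (blk 10, set 0) → VC-HIT  vc=[4, 14]

VC = [4, 14]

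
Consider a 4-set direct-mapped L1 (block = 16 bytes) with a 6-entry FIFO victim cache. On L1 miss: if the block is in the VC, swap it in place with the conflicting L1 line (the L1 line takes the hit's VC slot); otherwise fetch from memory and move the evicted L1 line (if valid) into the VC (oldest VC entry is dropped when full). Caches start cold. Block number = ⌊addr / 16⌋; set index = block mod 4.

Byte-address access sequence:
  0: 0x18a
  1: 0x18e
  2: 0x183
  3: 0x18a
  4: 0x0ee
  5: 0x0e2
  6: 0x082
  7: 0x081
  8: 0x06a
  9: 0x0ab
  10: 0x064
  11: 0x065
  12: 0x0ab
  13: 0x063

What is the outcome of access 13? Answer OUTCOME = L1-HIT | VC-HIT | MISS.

OUTCOME = VC-HIT

  [0] addr=0x18a blk=24 s=0: MISS | VC []
  [1] addr=0x18e blk=24 s=0: L1-HIT | VC []
  [2] addr=0x183 blk=24 s=0: L1-HIT | VC []
  [3] addr=0x18a blk=24 s=0: L1-HIT | VC []
  [4] addr=0xee blk=14 s=2: MISS | VC []
  [5] addr=0xe2 blk=14 s=2: L1-HIT | VC []
  [6] addr=0x82 blk=8 s=0: MISS | VC [24]
  [7] addr=0x81 blk=8 s=0: L1-HIT | VC [24]
  [8] addr=0x6a blk=6 s=2: MISS | VC [24, 14]
  [9] addr=0xab blk=10 s=2: MISS | VC [24, 14, 6]
  [10] addr=0x64 blk=6 s=2: VC-HIT | VC [24, 14, 10]
  [11] addr=0x65 blk=6 s=2: L1-HIT | VC [24, 14, 10]
  [12] addr=0xab blk=10 s=2: VC-HIT | VC [24, 14, 6]
  [13] addr=0x63 blk=6 s=2: VC-HIT | VC [24, 14, 10]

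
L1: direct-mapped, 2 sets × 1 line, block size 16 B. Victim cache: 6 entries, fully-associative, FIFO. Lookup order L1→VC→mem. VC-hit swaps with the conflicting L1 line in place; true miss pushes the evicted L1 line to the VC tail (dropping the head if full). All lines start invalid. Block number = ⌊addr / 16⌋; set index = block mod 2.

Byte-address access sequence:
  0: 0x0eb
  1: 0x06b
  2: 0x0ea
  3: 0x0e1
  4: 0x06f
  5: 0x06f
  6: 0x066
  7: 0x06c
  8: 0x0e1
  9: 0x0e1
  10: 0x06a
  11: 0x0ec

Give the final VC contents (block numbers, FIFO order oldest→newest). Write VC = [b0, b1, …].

VC = [6]

0: 0xeb (blk 14, set 0) → MISS  vc=[]
1: 0x6b (blk 6, set 0) → MISS  vc=[14]
2: 0xea (blk 14, set 0) → VC-HIT  vc=[6]
3: 0xe1 (blk 14, set 0) → L1-HIT  vc=[6]
4: 0x6f (blk 6, set 0) → VC-HIT  vc=[14]
5: 0x6f (blk 6, set 0) → L1-HIT  vc=[14]
6: 0x66 (blk 6, set 0) → L1-HIT  vc=[14]
7: 0x6c (blk 6, set 0) → L1-HIT  vc=[14]
8: 0xe1 (blk 14, set 0) → VC-HIT  vc=[6]
9: 0xe1 (blk 14, set 0) → L1-HIT  vc=[6]
10: 0x6a (blk 6, set 0) → VC-HIT  vc=[14]
11: 0xec (blk 14, set 0) → VC-HIT  vc=[6]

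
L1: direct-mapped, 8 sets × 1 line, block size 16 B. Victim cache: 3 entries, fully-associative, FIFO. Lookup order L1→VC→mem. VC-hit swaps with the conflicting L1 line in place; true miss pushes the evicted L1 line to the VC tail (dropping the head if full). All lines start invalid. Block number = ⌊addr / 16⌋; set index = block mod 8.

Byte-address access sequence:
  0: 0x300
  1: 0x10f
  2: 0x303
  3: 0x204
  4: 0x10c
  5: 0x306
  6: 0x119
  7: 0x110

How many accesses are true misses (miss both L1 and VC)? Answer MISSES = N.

MISSES = 4

  [0] addr=0x300 blk=48 s=0: MISS | VC []
  [1] addr=0x10f blk=16 s=0: MISS | VC [48]
  [2] addr=0x303 blk=48 s=0: VC-HIT | VC [16]
  [3] addr=0x204 blk=32 s=0: MISS | VC [16, 48]
  [4] addr=0x10c blk=16 s=0: VC-HIT | VC [32, 48]
  [5] addr=0x306 blk=48 s=0: VC-HIT | VC [32, 16]
  [6] addr=0x119 blk=17 s=1: MISS | VC [32, 16]
  [7] addr=0x110 blk=17 s=1: L1-HIT | VC [32, 16]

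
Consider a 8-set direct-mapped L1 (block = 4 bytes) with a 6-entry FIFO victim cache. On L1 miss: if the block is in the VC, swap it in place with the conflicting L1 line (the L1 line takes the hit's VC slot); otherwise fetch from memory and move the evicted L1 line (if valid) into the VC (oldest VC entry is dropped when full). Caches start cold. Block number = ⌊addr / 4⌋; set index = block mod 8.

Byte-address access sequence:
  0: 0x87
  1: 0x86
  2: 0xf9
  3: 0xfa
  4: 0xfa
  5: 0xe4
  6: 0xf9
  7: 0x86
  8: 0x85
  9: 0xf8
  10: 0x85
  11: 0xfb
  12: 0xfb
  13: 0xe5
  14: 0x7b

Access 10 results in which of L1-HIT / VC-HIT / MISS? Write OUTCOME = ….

#0 0x87→b33/s1 MISS; vc=[]
#1 0x86→b33/s1 L1-HIT; vc=[]
#2 0xf9→b62/s6 MISS; vc=[]
#3 0xfa→b62/s6 L1-HIT; vc=[]
#4 0xfa→b62/s6 L1-HIT; vc=[]
#5 0xe4→b57/s1 MISS; vc=[33]
#6 0xf9→b62/s6 L1-HIT; vc=[33]
#7 0x86→b33/s1 VC-HIT; vc=[57]
#8 0x85→b33/s1 L1-HIT; vc=[57]
#9 0xf8→b62/s6 L1-HIT; vc=[57]
#10 0x85→b33/s1 L1-HIT; vc=[57]
#11 0xfb→b62/s6 L1-HIT; vc=[57]
#12 0xfb→b62/s6 L1-HIT; vc=[57]
#13 0xe5→b57/s1 VC-HIT; vc=[33]
#14 0x7b→b30/s6 MISS; vc=[33,62]

OUTCOME = L1-HIT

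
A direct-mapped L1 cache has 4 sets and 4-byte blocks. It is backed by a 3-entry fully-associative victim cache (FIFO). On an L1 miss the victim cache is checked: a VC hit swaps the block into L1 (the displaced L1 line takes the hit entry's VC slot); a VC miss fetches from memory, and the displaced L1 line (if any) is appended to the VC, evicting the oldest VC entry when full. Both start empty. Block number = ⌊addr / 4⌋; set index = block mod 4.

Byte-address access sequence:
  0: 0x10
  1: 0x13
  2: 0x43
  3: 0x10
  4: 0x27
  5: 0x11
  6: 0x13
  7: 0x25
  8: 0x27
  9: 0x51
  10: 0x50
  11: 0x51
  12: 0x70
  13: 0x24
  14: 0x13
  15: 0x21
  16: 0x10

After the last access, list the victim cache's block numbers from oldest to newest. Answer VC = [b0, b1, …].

  [0] addr=0x10 blk=4 s=0: MISS | VC []
  [1] addr=0x13 blk=4 s=0: L1-HIT | VC []
  [2] addr=0x43 blk=16 s=0: MISS | VC [4]
  [3] addr=0x10 blk=4 s=0: VC-HIT | VC [16]
  [4] addr=0x27 blk=9 s=1: MISS | VC [16]
  [5] addr=0x11 blk=4 s=0: L1-HIT | VC [16]
  [6] addr=0x13 blk=4 s=0: L1-HIT | VC [16]
  [7] addr=0x25 blk=9 s=1: L1-HIT | VC [16]
  [8] addr=0x27 blk=9 s=1: L1-HIT | VC [16]
  [9] addr=0x51 blk=20 s=0: MISS | VC [16, 4]
  [10] addr=0x50 blk=20 s=0: L1-HIT | VC [16, 4]
  [11] addr=0x51 blk=20 s=0: L1-HIT | VC [16, 4]
  [12] addr=0x70 blk=28 s=0: MISS | VC [16, 4, 20]
  [13] addr=0x24 blk=9 s=1: L1-HIT | VC [16, 4, 20]
  [14] addr=0x13 blk=4 s=0: VC-HIT | VC [16, 28, 20]
  [15] addr=0x21 blk=8 s=0: MISS | VC [28, 20, 4]
  [16] addr=0x10 blk=4 s=0: VC-HIT | VC [28, 20, 8]

VC = [28, 20, 8]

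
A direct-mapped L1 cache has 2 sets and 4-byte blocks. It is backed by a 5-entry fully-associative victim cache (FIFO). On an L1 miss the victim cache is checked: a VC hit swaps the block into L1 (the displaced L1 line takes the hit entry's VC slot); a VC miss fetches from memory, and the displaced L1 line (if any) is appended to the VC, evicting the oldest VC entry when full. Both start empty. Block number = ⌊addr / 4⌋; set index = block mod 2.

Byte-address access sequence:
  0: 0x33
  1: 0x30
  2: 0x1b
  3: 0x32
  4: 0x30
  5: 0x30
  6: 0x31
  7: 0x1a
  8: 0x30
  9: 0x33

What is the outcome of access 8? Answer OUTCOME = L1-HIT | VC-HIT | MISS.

OUTCOME = VC-HIT

  [0] addr=0x33 blk=12 s=0: MISS | VC []
  [1] addr=0x30 blk=12 s=0: L1-HIT | VC []
  [2] addr=0x1b blk=6 s=0: MISS | VC [12]
  [3] addr=0x32 blk=12 s=0: VC-HIT | VC [6]
  [4] addr=0x30 blk=12 s=0: L1-HIT | VC [6]
  [5] addr=0x30 blk=12 s=0: L1-HIT | VC [6]
  [6] addr=0x31 blk=12 s=0: L1-HIT | VC [6]
  [7] addr=0x1a blk=6 s=0: VC-HIT | VC [12]
  [8] addr=0x30 blk=12 s=0: VC-HIT | VC [6]
  [9] addr=0x33 blk=12 s=0: L1-HIT | VC [6]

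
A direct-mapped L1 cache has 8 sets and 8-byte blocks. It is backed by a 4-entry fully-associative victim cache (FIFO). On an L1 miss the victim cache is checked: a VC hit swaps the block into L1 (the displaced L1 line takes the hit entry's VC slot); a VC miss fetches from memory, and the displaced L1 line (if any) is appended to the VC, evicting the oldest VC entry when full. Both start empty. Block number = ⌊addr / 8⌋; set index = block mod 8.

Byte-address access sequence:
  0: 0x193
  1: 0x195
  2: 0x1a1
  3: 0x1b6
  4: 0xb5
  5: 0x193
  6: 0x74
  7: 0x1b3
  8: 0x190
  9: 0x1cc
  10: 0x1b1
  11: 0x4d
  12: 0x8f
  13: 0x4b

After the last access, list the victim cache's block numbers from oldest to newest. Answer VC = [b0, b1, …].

#0 0x193→b50/s2 MISS; vc=[]
#1 0x195→b50/s2 L1-HIT; vc=[]
#2 0x1a1→b52/s4 MISS; vc=[]
#3 0x1b6→b54/s6 MISS; vc=[]
#4 0xb5→b22/s6 MISS; vc=[54]
#5 0x193→b50/s2 L1-HIT; vc=[54]
#6 0x74→b14/s6 MISS; vc=[54,22]
#7 0x1b3→b54/s6 VC-HIT; vc=[14,22]
#8 0x190→b50/s2 L1-HIT; vc=[14,22]
#9 0x1cc→b57/s1 MISS; vc=[14,22]
#10 0x1b1→b54/s6 L1-HIT; vc=[14,22]
#11 0x4d→b9/s1 MISS; vc=[14,22,57]
#12 0x8f→b17/s1 MISS; vc=[14,22,57,9]
#13 0x4b→b9/s1 VC-HIT; vc=[14,22,57,17]

VC = [14, 22, 57, 17]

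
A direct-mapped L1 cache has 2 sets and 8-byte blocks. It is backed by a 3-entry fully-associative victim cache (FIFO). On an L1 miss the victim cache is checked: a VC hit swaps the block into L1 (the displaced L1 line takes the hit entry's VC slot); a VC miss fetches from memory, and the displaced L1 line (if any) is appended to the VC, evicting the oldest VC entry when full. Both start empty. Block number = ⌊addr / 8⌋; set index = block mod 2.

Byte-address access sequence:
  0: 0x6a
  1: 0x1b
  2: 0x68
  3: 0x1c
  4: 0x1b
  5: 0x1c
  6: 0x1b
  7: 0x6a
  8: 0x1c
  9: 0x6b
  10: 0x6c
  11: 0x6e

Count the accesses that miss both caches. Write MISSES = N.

#0 0x6a→b13/s1 MISS; vc=[]
#1 0x1b→b3/s1 MISS; vc=[13]
#2 0x68→b13/s1 VC-HIT; vc=[3]
#3 0x1c→b3/s1 VC-HIT; vc=[13]
#4 0x1b→b3/s1 L1-HIT; vc=[13]
#5 0x1c→b3/s1 L1-HIT; vc=[13]
#6 0x1b→b3/s1 L1-HIT; vc=[13]
#7 0x6a→b13/s1 VC-HIT; vc=[3]
#8 0x1c→b3/s1 VC-HIT; vc=[13]
#9 0x6b→b13/s1 VC-HIT; vc=[3]
#10 0x6c→b13/s1 L1-HIT; vc=[3]
#11 0x6e→b13/s1 L1-HIT; vc=[3]

MISSES = 2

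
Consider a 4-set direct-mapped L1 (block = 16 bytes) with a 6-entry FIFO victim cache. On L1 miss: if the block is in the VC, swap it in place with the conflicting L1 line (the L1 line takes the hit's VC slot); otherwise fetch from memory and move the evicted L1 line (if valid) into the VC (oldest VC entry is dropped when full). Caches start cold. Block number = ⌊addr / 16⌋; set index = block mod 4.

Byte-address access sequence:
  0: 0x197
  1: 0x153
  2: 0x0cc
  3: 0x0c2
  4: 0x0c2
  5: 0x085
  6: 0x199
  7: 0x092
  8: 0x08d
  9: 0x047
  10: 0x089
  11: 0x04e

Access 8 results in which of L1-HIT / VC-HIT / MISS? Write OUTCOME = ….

OUTCOME = L1-HIT

#0 0x197→b25/s1 MISS; vc=[]
#1 0x153→b21/s1 MISS; vc=[25]
#2 0xcc→b12/s0 MISS; vc=[25]
#3 0xc2→b12/s0 L1-HIT; vc=[25]
#4 0xc2→b12/s0 L1-HIT; vc=[25]
#5 0x85→b8/s0 MISS; vc=[25,12]
#6 0x199→b25/s1 VC-HIT; vc=[21,12]
#7 0x92→b9/s1 MISS; vc=[21,12,25]
#8 0x8d→b8/s0 L1-HIT; vc=[21,12,25]
#9 0x47→b4/s0 MISS; vc=[21,12,25,8]
#10 0x89→b8/s0 VC-HIT; vc=[21,12,25,4]
#11 0x4e→b4/s0 VC-HIT; vc=[21,12,25,8]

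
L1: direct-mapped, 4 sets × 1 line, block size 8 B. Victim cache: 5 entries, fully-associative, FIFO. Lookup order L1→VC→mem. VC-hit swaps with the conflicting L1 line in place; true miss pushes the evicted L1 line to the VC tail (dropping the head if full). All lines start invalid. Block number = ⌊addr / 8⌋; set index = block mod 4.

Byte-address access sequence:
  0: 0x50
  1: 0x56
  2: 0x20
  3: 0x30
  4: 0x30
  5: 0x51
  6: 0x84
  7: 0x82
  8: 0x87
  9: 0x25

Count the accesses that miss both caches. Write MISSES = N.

MISSES = 4

  [0] addr=0x50 blk=10 s=2: MISS | VC []
  [1] addr=0x56 blk=10 s=2: L1-HIT | VC []
  [2] addr=0x20 blk=4 s=0: MISS | VC []
  [3] addr=0x30 blk=6 s=2: MISS | VC [10]
  [4] addr=0x30 blk=6 s=2: L1-HIT | VC [10]
  [5] addr=0x51 blk=10 s=2: VC-HIT | VC [6]
  [6] addr=0x84 blk=16 s=0: MISS | VC [6, 4]
  [7] addr=0x82 blk=16 s=0: L1-HIT | VC [6, 4]
  [8] addr=0x87 blk=16 s=0: L1-HIT | VC [6, 4]
  [9] addr=0x25 blk=4 s=0: VC-HIT | VC [6, 16]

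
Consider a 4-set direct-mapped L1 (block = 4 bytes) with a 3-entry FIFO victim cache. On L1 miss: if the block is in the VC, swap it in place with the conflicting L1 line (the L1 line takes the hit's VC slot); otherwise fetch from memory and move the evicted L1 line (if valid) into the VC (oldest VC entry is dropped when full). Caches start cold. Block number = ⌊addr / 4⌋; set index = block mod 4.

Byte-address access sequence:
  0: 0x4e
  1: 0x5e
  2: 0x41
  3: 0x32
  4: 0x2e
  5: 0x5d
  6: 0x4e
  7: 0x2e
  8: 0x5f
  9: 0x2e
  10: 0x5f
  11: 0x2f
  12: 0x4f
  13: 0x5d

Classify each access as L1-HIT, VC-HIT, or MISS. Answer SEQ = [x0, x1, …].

SEQ = [MISS, MISS, MISS, MISS, MISS, VC-HIT, VC-HIT, VC-HIT, VC-HIT, VC-HIT, VC-HIT, VC-HIT, VC-HIT, VC-HIT]

0: 0x4e (blk 19, set 3) → MISS  vc=[]
1: 0x5e (blk 23, set 3) → MISS  vc=[19]
2: 0x41 (blk 16, set 0) → MISS  vc=[19]
3: 0x32 (blk 12, set 0) → MISS  vc=[19, 16]
4: 0x2e (blk 11, set 3) → MISS  vc=[19, 16, 23]
5: 0x5d (blk 23, set 3) → VC-HIT  vc=[19, 16, 11]
6: 0x4e (blk 19, set 3) → VC-HIT  vc=[23, 16, 11]
7: 0x2e (blk 11, set 3) → VC-HIT  vc=[23, 16, 19]
8: 0x5f (blk 23, set 3) → VC-HIT  vc=[11, 16, 19]
9: 0x2e (blk 11, set 3) → VC-HIT  vc=[23, 16, 19]
10: 0x5f (blk 23, set 3) → VC-HIT  vc=[11, 16, 19]
11: 0x2f (blk 11, set 3) → VC-HIT  vc=[23, 16, 19]
12: 0x4f (blk 19, set 3) → VC-HIT  vc=[23, 16, 11]
13: 0x5d (blk 23, set 3) → VC-HIT  vc=[19, 16, 11]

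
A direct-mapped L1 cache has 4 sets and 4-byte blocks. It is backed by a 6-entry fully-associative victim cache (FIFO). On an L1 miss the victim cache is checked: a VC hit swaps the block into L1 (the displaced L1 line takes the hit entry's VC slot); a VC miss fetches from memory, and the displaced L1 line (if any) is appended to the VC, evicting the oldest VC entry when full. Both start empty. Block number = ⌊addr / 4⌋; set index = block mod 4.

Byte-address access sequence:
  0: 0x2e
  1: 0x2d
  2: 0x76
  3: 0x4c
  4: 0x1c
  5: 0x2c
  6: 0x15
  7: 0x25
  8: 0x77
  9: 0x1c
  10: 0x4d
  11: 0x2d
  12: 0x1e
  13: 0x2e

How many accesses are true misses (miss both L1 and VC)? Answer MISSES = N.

  [0] addr=0x2e blk=11 s=3: MISS | VC []
  [1] addr=0x2d blk=11 s=3: L1-HIT | VC []
  [2] addr=0x76 blk=29 s=1: MISS | VC []
  [3] addr=0x4c blk=19 s=3: MISS | VC [11]
  [4] addr=0x1c blk=7 s=3: MISS | VC [11, 19]
  [5] addr=0x2c blk=11 s=3: VC-HIT | VC [7, 19]
  [6] addr=0x15 blk=5 s=1: MISS | VC [7, 19, 29]
  [7] addr=0x25 blk=9 s=1: MISS | VC [7, 19, 29, 5]
  [8] addr=0x77 blk=29 s=1: VC-HIT | VC [7, 19, 9, 5]
  [9] addr=0x1c blk=7 s=3: VC-HIT | VC [11, 19, 9, 5]
  [10] addr=0x4d blk=19 s=3: VC-HIT | VC [11, 7, 9, 5]
  [11] addr=0x2d blk=11 s=3: VC-HIT | VC [19, 7, 9, 5]
  [12] addr=0x1e blk=7 s=3: VC-HIT | VC [19, 11, 9, 5]
  [13] addr=0x2e blk=11 s=3: VC-HIT | VC [19, 7, 9, 5]

MISSES = 6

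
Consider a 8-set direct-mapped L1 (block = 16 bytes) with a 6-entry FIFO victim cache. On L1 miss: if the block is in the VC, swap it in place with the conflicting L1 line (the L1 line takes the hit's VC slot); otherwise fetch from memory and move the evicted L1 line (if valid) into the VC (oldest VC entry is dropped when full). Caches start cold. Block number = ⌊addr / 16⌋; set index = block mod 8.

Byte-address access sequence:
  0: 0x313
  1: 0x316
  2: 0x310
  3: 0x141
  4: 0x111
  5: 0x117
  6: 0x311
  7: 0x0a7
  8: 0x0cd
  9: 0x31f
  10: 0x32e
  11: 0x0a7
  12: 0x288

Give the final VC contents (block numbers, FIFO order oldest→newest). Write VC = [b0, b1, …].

VC = [17, 20, 50]

#0 0x313→b49/s1 MISS; vc=[]
#1 0x316→b49/s1 L1-HIT; vc=[]
#2 0x310→b49/s1 L1-HIT; vc=[]
#3 0x141→b20/s4 MISS; vc=[]
#4 0x111→b17/s1 MISS; vc=[49]
#5 0x117→b17/s1 L1-HIT; vc=[49]
#6 0x311→b49/s1 VC-HIT; vc=[17]
#7 0xa7→b10/s2 MISS; vc=[17]
#8 0xcd→b12/s4 MISS; vc=[17,20]
#9 0x31f→b49/s1 L1-HIT; vc=[17,20]
#10 0x32e→b50/s2 MISS; vc=[17,20,10]
#11 0xa7→b10/s2 VC-HIT; vc=[17,20,50]
#12 0x288→b40/s0 MISS; vc=[17,20,50]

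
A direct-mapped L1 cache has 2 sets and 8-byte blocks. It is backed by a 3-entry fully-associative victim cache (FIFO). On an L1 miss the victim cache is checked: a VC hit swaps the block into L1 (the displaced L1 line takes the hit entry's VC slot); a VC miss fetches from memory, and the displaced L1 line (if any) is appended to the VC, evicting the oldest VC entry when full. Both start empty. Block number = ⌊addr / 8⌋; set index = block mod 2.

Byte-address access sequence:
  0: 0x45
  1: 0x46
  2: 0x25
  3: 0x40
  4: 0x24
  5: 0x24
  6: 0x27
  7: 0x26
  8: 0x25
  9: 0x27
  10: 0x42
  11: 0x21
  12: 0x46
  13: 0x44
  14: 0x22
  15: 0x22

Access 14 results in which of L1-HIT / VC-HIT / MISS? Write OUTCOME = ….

  [0] addr=0x45 blk=8 s=0: MISS | VC []
  [1] addr=0x46 blk=8 s=0: L1-HIT | VC []
  [2] addr=0x25 blk=4 s=0: MISS | VC [8]
  [3] addr=0x40 blk=8 s=0: VC-HIT | VC [4]
  [4] addr=0x24 blk=4 s=0: VC-HIT | VC [8]
  [5] addr=0x24 blk=4 s=0: L1-HIT | VC [8]
  [6] addr=0x27 blk=4 s=0: L1-HIT | VC [8]
  [7] addr=0x26 blk=4 s=0: L1-HIT | VC [8]
  [8] addr=0x25 blk=4 s=0: L1-HIT | VC [8]
  [9] addr=0x27 blk=4 s=0: L1-HIT | VC [8]
  [10] addr=0x42 blk=8 s=0: VC-HIT | VC [4]
  [11] addr=0x21 blk=4 s=0: VC-HIT | VC [8]
  [12] addr=0x46 blk=8 s=0: VC-HIT | VC [4]
  [13] addr=0x44 blk=8 s=0: L1-HIT | VC [4]
  [14] addr=0x22 blk=4 s=0: VC-HIT | VC [8]
  [15] addr=0x22 blk=4 s=0: L1-HIT | VC [8]

OUTCOME = VC-HIT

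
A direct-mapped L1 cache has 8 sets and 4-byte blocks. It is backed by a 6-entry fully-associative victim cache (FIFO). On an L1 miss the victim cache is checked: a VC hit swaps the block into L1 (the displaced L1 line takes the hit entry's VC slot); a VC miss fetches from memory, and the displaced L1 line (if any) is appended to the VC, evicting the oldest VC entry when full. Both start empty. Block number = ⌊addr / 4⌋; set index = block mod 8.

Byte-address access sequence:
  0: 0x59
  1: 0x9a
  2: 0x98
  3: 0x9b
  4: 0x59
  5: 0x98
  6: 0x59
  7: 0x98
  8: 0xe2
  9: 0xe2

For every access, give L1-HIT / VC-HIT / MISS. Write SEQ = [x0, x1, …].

0: 0x59 (blk 22, set 6) → MISS  vc=[]
1: 0x9a (blk 38, set 6) → MISS  vc=[22]
2: 0x98 (blk 38, set 6) → L1-HIT  vc=[22]
3: 0x9b (blk 38, set 6) → L1-HIT  vc=[22]
4: 0x59 (blk 22, set 6) → VC-HIT  vc=[38]
5: 0x98 (blk 38, set 6) → VC-HIT  vc=[22]
6: 0x59 (blk 22, set 6) → VC-HIT  vc=[38]
7: 0x98 (blk 38, set 6) → VC-HIT  vc=[22]
8: 0xe2 (blk 56, set 0) → MISS  vc=[22]
9: 0xe2 (blk 56, set 0) → L1-HIT  vc=[22]

SEQ = [MISS, MISS, L1-HIT, L1-HIT, VC-HIT, VC-HIT, VC-HIT, VC-HIT, MISS, L1-HIT]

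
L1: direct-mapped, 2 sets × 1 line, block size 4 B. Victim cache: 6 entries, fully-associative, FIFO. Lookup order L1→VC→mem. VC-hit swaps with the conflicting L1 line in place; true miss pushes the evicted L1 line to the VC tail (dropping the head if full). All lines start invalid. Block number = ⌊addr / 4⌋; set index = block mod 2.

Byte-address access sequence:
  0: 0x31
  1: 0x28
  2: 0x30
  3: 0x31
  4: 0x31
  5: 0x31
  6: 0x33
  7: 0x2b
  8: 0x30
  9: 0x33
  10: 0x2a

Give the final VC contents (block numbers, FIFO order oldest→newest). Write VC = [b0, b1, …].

VC = [12]

#0 0x31→b12/s0 MISS; vc=[]
#1 0x28→b10/s0 MISS; vc=[12]
#2 0x30→b12/s0 VC-HIT; vc=[10]
#3 0x31→b12/s0 L1-HIT; vc=[10]
#4 0x31→b12/s0 L1-HIT; vc=[10]
#5 0x31→b12/s0 L1-HIT; vc=[10]
#6 0x33→b12/s0 L1-HIT; vc=[10]
#7 0x2b→b10/s0 VC-HIT; vc=[12]
#8 0x30→b12/s0 VC-HIT; vc=[10]
#9 0x33→b12/s0 L1-HIT; vc=[10]
#10 0x2a→b10/s0 VC-HIT; vc=[12]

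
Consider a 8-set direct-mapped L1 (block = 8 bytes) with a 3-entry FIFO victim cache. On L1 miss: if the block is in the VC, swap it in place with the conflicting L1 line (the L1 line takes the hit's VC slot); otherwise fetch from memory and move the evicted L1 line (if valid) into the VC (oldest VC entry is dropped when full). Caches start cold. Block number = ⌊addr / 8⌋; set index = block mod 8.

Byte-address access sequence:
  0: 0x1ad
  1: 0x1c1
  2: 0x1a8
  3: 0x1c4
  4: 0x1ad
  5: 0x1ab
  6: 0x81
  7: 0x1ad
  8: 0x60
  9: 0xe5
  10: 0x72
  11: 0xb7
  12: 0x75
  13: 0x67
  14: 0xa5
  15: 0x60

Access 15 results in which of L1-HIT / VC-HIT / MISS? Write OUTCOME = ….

  [0] addr=0x1ad blk=53 s=5: MISS | VC []
  [1] addr=0x1c1 blk=56 s=0: MISS | VC []
  [2] addr=0x1a8 blk=53 s=5: L1-HIT | VC []
  [3] addr=0x1c4 blk=56 s=0: L1-HIT | VC []
  [4] addr=0x1ad blk=53 s=5: L1-HIT | VC []
  [5] addr=0x1ab blk=53 s=5: L1-HIT | VC []
  [6] addr=0x81 blk=16 s=0: MISS | VC [56]
  [7] addr=0x1ad blk=53 s=5: L1-HIT | VC [56]
  [8] addr=0x60 blk=12 s=4: MISS | VC [56]
  [9] addr=0xe5 blk=28 s=4: MISS | VC [56, 12]
  [10] addr=0x72 blk=14 s=6: MISS | VC [56, 12]
  [11] addr=0xb7 blk=22 s=6: MISS | VC [56, 12, 14]
  [12] addr=0x75 blk=14 s=6: VC-HIT | VC [56, 12, 22]
  [13] addr=0x67 blk=12 s=4: VC-HIT | VC [56, 28, 22]
  [14] addr=0xa5 blk=20 s=4: MISS | VC [28, 22, 12]
  [15] addr=0x60 blk=12 s=4: VC-HIT | VC [28, 22, 20]

OUTCOME = VC-HIT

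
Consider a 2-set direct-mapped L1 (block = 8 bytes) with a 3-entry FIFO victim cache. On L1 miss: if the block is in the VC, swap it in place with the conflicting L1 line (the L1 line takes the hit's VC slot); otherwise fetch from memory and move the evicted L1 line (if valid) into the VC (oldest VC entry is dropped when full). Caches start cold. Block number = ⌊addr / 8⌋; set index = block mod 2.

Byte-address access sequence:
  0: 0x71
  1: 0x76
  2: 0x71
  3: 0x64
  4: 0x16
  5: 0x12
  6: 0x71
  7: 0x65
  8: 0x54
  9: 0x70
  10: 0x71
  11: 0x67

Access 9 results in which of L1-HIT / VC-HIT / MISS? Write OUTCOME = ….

  [0] addr=0x71 blk=14 s=0: MISS | VC []
  [1] addr=0x76 blk=14 s=0: L1-HIT | VC []
  [2] addr=0x71 blk=14 s=0: L1-HIT | VC []
  [3] addr=0x64 blk=12 s=0: MISS | VC [14]
  [4] addr=0x16 blk=2 s=0: MISS | VC [14, 12]
  [5] addr=0x12 blk=2 s=0: L1-HIT | VC [14, 12]
  [6] addr=0x71 blk=14 s=0: VC-HIT | VC [2, 12]
  [7] addr=0x65 blk=12 s=0: VC-HIT | VC [2, 14]
  [8] addr=0x54 blk=10 s=0: MISS | VC [2, 14, 12]
  [9] addr=0x70 blk=14 s=0: VC-HIT | VC [2, 10, 12]
  [10] addr=0x71 blk=14 s=0: L1-HIT | VC [2, 10, 12]
  [11] addr=0x67 blk=12 s=0: VC-HIT | VC [2, 10, 14]

OUTCOME = VC-HIT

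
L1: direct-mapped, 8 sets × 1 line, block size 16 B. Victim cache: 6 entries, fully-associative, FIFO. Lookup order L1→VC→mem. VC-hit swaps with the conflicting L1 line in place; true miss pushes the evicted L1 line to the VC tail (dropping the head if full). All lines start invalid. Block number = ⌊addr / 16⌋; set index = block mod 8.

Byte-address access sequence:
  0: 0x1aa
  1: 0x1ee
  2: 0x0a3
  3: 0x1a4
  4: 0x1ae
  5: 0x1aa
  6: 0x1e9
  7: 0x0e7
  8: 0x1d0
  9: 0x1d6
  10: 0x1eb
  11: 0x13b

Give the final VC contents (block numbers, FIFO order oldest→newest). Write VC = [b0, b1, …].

VC = [10, 14]

  [0] addr=0x1aa blk=26 s=2: MISS | VC []
  [1] addr=0x1ee blk=30 s=6: MISS | VC []
  [2] addr=0xa3 blk=10 s=2: MISS | VC [26]
  [3] addr=0x1a4 blk=26 s=2: VC-HIT | VC [10]
  [4] addr=0x1ae blk=26 s=2: L1-HIT | VC [10]
  [5] addr=0x1aa blk=26 s=2: L1-HIT | VC [10]
  [6] addr=0x1e9 blk=30 s=6: L1-HIT | VC [10]
  [7] addr=0xe7 blk=14 s=6: MISS | VC [10, 30]
  [8] addr=0x1d0 blk=29 s=5: MISS | VC [10, 30]
  [9] addr=0x1d6 blk=29 s=5: L1-HIT | VC [10, 30]
  [10] addr=0x1eb blk=30 s=6: VC-HIT | VC [10, 14]
  [11] addr=0x13b blk=19 s=3: MISS | VC [10, 14]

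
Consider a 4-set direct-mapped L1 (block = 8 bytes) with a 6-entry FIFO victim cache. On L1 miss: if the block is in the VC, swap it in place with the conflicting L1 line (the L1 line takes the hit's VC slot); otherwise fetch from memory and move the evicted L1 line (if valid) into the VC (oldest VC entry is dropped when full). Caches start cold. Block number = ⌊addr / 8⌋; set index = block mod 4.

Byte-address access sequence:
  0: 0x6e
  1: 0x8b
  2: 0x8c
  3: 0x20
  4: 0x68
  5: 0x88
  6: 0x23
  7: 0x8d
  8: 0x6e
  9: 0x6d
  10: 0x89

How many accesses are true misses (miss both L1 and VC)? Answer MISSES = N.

MISSES = 3

  [0] addr=0x6e blk=13 s=1: MISS | VC []
  [1] addr=0x8b blk=17 s=1: MISS | VC [13]
  [2] addr=0x8c blk=17 s=1: L1-HIT | VC [13]
  [3] addr=0x20 blk=4 s=0: MISS | VC [13]
  [4] addr=0x68 blk=13 s=1: VC-HIT | VC [17]
  [5] addr=0x88 blk=17 s=1: VC-HIT | VC [13]
  [6] addr=0x23 blk=4 s=0: L1-HIT | VC [13]
  [7] addr=0x8d blk=17 s=1: L1-HIT | VC [13]
  [8] addr=0x6e blk=13 s=1: VC-HIT | VC [17]
  [9] addr=0x6d blk=13 s=1: L1-HIT | VC [17]
  [10] addr=0x89 blk=17 s=1: VC-HIT | VC [13]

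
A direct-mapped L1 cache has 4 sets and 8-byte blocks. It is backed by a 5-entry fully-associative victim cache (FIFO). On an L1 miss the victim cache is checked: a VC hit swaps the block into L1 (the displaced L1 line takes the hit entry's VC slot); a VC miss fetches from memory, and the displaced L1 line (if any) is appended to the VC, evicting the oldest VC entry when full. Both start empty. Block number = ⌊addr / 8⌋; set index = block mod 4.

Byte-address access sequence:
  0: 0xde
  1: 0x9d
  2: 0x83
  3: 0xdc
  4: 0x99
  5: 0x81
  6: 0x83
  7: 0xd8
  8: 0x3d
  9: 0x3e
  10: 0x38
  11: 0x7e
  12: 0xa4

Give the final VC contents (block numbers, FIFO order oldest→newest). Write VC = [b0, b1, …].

VC = [19, 27, 7, 16]

0: 0xde (blk 27, set 3) → MISS  vc=[]
1: 0x9d (blk 19, set 3) → MISS  vc=[27]
2: 0x83 (blk 16, set 0) → MISS  vc=[27]
3: 0xdc (blk 27, set 3) → VC-HIT  vc=[19]
4: 0x99 (blk 19, set 3) → VC-HIT  vc=[27]
5: 0x81 (blk 16, set 0) → L1-HIT  vc=[27]
6: 0x83 (blk 16, set 0) → L1-HIT  vc=[27]
7: 0xd8 (blk 27, set 3) → VC-HIT  vc=[19]
8: 0x3d (blk 7, set 3) → MISS  vc=[19, 27]
9: 0x3e (blk 7, set 3) → L1-HIT  vc=[19, 27]
10: 0x38 (blk 7, set 3) → L1-HIT  vc=[19, 27]
11: 0x7e (blk 15, set 3) → MISS  vc=[19, 27, 7]
12: 0xa4 (blk 20, set 0) → MISS  vc=[19, 27, 7, 16]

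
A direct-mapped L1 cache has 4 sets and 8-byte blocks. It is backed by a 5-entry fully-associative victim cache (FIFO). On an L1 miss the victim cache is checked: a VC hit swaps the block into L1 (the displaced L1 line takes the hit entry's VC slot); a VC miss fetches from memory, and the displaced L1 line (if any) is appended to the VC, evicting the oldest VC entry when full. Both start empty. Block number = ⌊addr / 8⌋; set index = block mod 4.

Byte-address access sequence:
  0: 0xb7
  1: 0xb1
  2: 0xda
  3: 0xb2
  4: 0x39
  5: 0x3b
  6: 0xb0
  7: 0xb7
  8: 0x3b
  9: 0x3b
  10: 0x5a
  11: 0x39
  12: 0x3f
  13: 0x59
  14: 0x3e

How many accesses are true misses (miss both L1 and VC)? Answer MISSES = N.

#0 0xb7→b22/s2 MISS; vc=[]
#1 0xb1→b22/s2 L1-HIT; vc=[]
#2 0xda→b27/s3 MISS; vc=[]
#3 0xb2→b22/s2 L1-HIT; vc=[]
#4 0x39→b7/s3 MISS; vc=[27]
#5 0x3b→b7/s3 L1-HIT; vc=[27]
#6 0xb0→b22/s2 L1-HIT; vc=[27]
#7 0xb7→b22/s2 L1-HIT; vc=[27]
#8 0x3b→b7/s3 L1-HIT; vc=[27]
#9 0x3b→b7/s3 L1-HIT; vc=[27]
#10 0x5a→b11/s3 MISS; vc=[27,7]
#11 0x39→b7/s3 VC-HIT; vc=[27,11]
#12 0x3f→b7/s3 L1-HIT; vc=[27,11]
#13 0x59→b11/s3 VC-HIT; vc=[27,7]
#14 0x3e→b7/s3 VC-HIT; vc=[27,11]

MISSES = 4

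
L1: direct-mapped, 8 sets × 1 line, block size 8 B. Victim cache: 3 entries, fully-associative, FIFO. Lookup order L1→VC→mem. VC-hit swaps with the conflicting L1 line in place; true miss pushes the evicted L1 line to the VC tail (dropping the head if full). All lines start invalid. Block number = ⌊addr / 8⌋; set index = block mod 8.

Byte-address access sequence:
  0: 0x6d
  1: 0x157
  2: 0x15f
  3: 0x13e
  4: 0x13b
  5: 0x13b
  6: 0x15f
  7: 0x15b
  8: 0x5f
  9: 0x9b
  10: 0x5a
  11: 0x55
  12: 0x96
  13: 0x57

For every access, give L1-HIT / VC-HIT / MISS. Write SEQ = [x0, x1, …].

SEQ = [MISS, MISS, MISS, MISS, L1-HIT, L1-HIT, L1-HIT, L1-HIT, MISS, MISS, VC-HIT, MISS, MISS, VC-HIT]

  [0] addr=0x6d blk=13 s=5: MISS | VC []
  [1] addr=0x157 blk=42 s=2: MISS | VC []
  [2] addr=0x15f blk=43 s=3: MISS | VC []
  [3] addr=0x13e blk=39 s=7: MISS | VC []
  [4] addr=0x13b blk=39 s=7: L1-HIT | VC []
  [5] addr=0x13b blk=39 s=7: L1-HIT | VC []
  [6] addr=0x15f blk=43 s=3: L1-HIT | VC []
  [7] addr=0x15b blk=43 s=3: L1-HIT | VC []
  [8] addr=0x5f blk=11 s=3: MISS | VC [43]
  [9] addr=0x9b blk=19 s=3: MISS | VC [43, 11]
  [10] addr=0x5a blk=11 s=3: VC-HIT | VC [43, 19]
  [11] addr=0x55 blk=10 s=2: MISS | VC [43, 19, 42]
  [12] addr=0x96 blk=18 s=2: MISS | VC [19, 42, 10]
  [13] addr=0x57 blk=10 s=2: VC-HIT | VC [19, 42, 18]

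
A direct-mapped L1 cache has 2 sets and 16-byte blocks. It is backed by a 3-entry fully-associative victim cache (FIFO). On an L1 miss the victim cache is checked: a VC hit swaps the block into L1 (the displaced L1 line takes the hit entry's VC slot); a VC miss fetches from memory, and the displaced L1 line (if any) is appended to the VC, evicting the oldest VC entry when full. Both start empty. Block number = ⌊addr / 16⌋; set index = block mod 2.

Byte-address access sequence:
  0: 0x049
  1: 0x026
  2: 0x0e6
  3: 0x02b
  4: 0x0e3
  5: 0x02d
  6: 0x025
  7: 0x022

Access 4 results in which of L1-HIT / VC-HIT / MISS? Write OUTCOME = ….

OUTCOME = VC-HIT

  [0] addr=0x49 blk=4 s=0: MISS | VC []
  [1] addr=0x26 blk=2 s=0: MISS | VC [4]
  [2] addr=0xe6 blk=14 s=0: MISS | VC [4, 2]
  [3] addr=0x2b blk=2 s=0: VC-HIT | VC [4, 14]
  [4] addr=0xe3 blk=14 s=0: VC-HIT | VC [4, 2]
  [5] addr=0x2d blk=2 s=0: VC-HIT | VC [4, 14]
  [6] addr=0x25 blk=2 s=0: L1-HIT | VC [4, 14]
  [7] addr=0x22 blk=2 s=0: L1-HIT | VC [4, 14]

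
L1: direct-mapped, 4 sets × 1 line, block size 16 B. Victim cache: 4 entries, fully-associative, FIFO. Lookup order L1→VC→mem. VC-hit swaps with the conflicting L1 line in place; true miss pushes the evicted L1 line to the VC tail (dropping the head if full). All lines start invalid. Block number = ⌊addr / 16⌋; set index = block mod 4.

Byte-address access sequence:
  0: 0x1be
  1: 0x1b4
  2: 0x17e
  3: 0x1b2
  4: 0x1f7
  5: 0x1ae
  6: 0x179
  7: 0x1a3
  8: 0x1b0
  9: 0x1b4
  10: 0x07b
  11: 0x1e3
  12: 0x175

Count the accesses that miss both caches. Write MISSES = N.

#0 0x1be→b27/s3 MISS; vc=[]
#1 0x1b4→b27/s3 L1-HIT; vc=[]
#2 0x17e→b23/s3 MISS; vc=[27]
#3 0x1b2→b27/s3 VC-HIT; vc=[23]
#4 0x1f7→b31/s3 MISS; vc=[23,27]
#5 0x1ae→b26/s2 MISS; vc=[23,27]
#6 0x179→b23/s3 VC-HIT; vc=[31,27]
#7 0x1a3→b26/s2 L1-HIT; vc=[31,27]
#8 0x1b0→b27/s3 VC-HIT; vc=[31,23]
#9 0x1b4→b27/s3 L1-HIT; vc=[31,23]
#10 0x7b→b7/s3 MISS; vc=[31,23,27]
#11 0x1e3→b30/s2 MISS; vc=[31,23,27,26]
#12 0x175→b23/s3 VC-HIT; vc=[31,7,27,26]

MISSES = 6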